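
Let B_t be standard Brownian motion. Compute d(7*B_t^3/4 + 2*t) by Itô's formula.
d(7*B_t^3/4 + 2*t) = (21*B_t/4 + 2) dt + (21*B_t^2/4) dB_t

Itô's formula for f(t, x): d f(t, B_t) = (f_t + (1/2) f_xx) dt + f_x dB_t. Compute partials of f(t, x) = 2*t + 7*x^3/4:
  f_t(t,x)  = 2
  f_x(t,x)  = 21*x^2/4
  f_xx(t,x) = 21*x/2
Assemble drift = f_t + (1/2) f_xx = 21*x/4 + 2 and diffusion = f_x = 21*x^2/4. Substituting x = B_t:
  d(7*B_t^3/4 + 2*t) = (21*B_t/4 + 2) dt + (21*B_t^2/4) dB_t.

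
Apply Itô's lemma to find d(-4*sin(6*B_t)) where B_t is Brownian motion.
d(-4*sin(6*B_t)) = (72*sin(6*B_t)) dt + (-24*cos(6*B_t)) dB_t

Itô's formula for f(B_t) gives d f(B_t) = f'(B_t) dB_t + (1/2) f''(B_t) dt. Compute derivatives of f(x) = -4*sin(6*x):
  f'(x)  = -24*cos(6*x)
  f''(x) = 144*sin(6*x)
Substitute x = B_t and multiply the f'' term by 1/2:
  drift     = (1/2) * (144*sin(6*x)) evaluated at B_t = 72*sin(6*B_t)
  diffusion = (-24*cos(6*x)) evaluated at B_t = -24*cos(6*B_t)
Therefore d(-4*sin(6*B_t)) = (72*sin(6*B_t)) dt + (-24*cos(6*B_t)) dB_t.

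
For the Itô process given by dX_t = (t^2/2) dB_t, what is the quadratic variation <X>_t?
<X>_t = t^5/20

For an Itô process dX_t = a(t) dt + b(t) dB_t, the quadratic variation is <X>_t = int_0^t b(s)^2 ds (the drift term does not contribute). Here b(s) = s^2/2, so
  b(s)^2 = s^4/4.
Integrating from 0 to t:
  <X>_t = int_0^t (s^4/4) ds = t^5/20.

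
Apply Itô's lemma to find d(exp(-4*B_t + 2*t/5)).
d(exp(-4*B_t + 2*t/5)) = (42*exp(-4*B_t + 2*t/5)/5) dt + (-4*exp(-4*B_t + 2*t/5)) dB_t

Itô's formula for f(t, x): d f(t, B_t) = (f_t + (1/2) f_xx) dt + f_x dB_t. Compute partials of f(t, x) = exp(2*t/5 - 4*x):
  f_t(t,x)  = 2*exp(2*t/5 - 4*x)/5
  f_x(t,x)  = -4*exp(2*t/5 - 4*x)
  f_xx(t,x) = 16*exp(2*t/5 - 4*x)
Assemble drift = f_t + (1/2) f_xx = 42*exp(2*t/5 - 4*x)/5 and diffusion = f_x = -4*exp(2*t/5 - 4*x). Substituting x = B_t:
  d(exp(-4*B_t + 2*t/5)) = (42*exp(-4*B_t + 2*t/5)/5) dt + (-4*exp(-4*B_t + 2*t/5)) dB_t.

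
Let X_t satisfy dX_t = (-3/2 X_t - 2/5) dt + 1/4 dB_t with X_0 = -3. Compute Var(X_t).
Var(X_t) = 1/48 - exp(-3*t)/48

The variance V(t) = Var(X_t) satisfies V'(t) = 2 a V(t) + c^2 with V(0) = 0 (drift coefficient is linear in X, diffusion is constant). With a = -3/2, c = 1/4, the solution is
  V(t) = (c^2 / (2 a)) * (exp(2 a t) - 1)
       = ((1/4)^2 / (2*(-3/2))) * (exp((-3) t) - 1)
       = 1/48 - exp(-3*t)/48.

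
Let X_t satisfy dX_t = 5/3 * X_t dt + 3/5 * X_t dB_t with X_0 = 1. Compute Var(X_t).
Var(X_t) = exp(277*t/75) - exp(10*t/3)

For GBM dX = mu X dt + sigma X dB with X_0 = x_0, apply Itô to Y = log X: dY = (mu - sigma^2/2) dt + sigma dB, so Y_t = log(x_0) + (mu - sigma^2/2) t + sigma B_t and hence X_t = x_0 * exp((mu - sigma^2/2) t + sigma B_t).
With mu = 5/3, sigma = 3/5, x_0 = 1, this gives:
  X_t = 1 * exp((223/150) * t + (3/5) * B_t).
Since sigma*B_t ~ Normal(0, sigma^2 t), E[exp(sigma*B_t)] = exp(sigma^2 t / 2); so E[X_t] = x_0 * exp((mu - sigma^2/2) t) * exp(sigma^2 t / 2) = x_0 * exp(mu t) = exp(5*t/3).
Var(X_t) = E[X_t^2] - (E[X_t])^2 = x_0^2 * exp(2 mu t) * (exp(sigma^2 t) - 1) = exp(277*t/75) - exp(10*t/3).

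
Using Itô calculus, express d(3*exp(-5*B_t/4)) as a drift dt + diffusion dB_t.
d(3*exp(-5*B_t/4)) = (75*exp(-5*B_t/4)/32) dt + (-15*exp(-5*B_t/4)/4) dB_t

Itô's formula for f(B_t) gives d f(B_t) = f'(B_t) dB_t + (1/2) f''(B_t) dt. Compute derivatives of f(x) = 3*exp(-5*x/4):
  f'(x)  = -15*exp(-5*x/4)/4
  f''(x) = 75*exp(-5*x/4)/16
Substitute x = B_t and multiply the f'' term by 1/2:
  drift     = (1/2) * (75*exp(-5*x/4)/16) evaluated at B_t = 75*exp(-5*B_t/4)/32
  diffusion = (-15*exp(-5*x/4)/4) evaluated at B_t = -15*exp(-5*B_t/4)/4
Therefore d(3*exp(-5*B_t/4)) = (75*exp(-5*B_t/4)/32) dt + (-15*exp(-5*B_t/4)/4) dB_t.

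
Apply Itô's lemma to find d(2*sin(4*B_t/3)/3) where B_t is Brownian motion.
d(2*sin(4*B_t/3)/3) = (-16*sin(4*B_t/3)/27) dt + (8*cos(4*B_t/3)/9) dB_t

Itô's formula for f(B_t) gives d f(B_t) = f'(B_t) dB_t + (1/2) f''(B_t) dt. Compute derivatives of f(x) = 2*sin(4*x/3)/3:
  f'(x)  = 8*cos(4*x/3)/9
  f''(x) = -32*sin(4*x/3)/27
Substitute x = B_t and multiply the f'' term by 1/2:
  drift     = (1/2) * (-32*sin(4*x/3)/27) evaluated at B_t = -16*sin(4*B_t/3)/27
  diffusion = (8*cos(4*x/3)/9) evaluated at B_t = 8*cos(4*B_t/3)/9
Therefore d(2*sin(4*B_t/3)/3) = (-16*sin(4*B_t/3)/27) dt + (8*cos(4*B_t/3)/9) dB_t.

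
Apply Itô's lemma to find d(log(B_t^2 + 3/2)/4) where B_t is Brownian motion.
d(log(B_t^2 + 3/2)/4) = ((3/2 - B_t^2)/(2*B_t^2 + 3)^2) dt + (B_t/(2*B_t^2 + 3)) dB_t

Itô's formula for f(B_t) gives d f(B_t) = f'(B_t) dB_t + (1/2) f''(B_t) dt. Compute derivatives of f(x) = log(x^2 + 3/2)/4:
  f'(x)  = x/(2*x^2 + 3)
  f''(x) = (3 - 2*x^2)/(2*x^2 + 3)^2
Substitute x = B_t and multiply the f'' term by 1/2:
  drift     = (1/2) * ((3 - 2*x^2)/(2*x^2 + 3)^2) evaluated at B_t = (3/2 - B_t^2)/(2*B_t^2 + 3)^2
  diffusion = (x/(2*x^2 + 3)) evaluated at B_t = B_t/(2*B_t^2 + 3)
Therefore d(log(B_t^2 + 3/2)/4) = ((3/2 - B_t^2)/(2*B_t^2 + 3)^2) dt + (B_t/(2*B_t^2 + 3)) dB_t.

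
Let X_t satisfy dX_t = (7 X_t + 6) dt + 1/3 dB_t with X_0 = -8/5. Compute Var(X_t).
Var(X_t) = exp(14*t)/126 - 1/126

The variance V(t) = Var(X_t) satisfies V'(t) = 2 a V(t) + c^2 with V(0) = 0 (drift coefficient is linear in X, diffusion is constant). With a = 7, c = 1/3, the solution is
  V(t) = (c^2 / (2 a)) * (exp(2 a t) - 1)
       = ((1/3)^2 / (2*7)) * (exp(14 t) - 1)
       = exp(14*t)/126 - 1/126.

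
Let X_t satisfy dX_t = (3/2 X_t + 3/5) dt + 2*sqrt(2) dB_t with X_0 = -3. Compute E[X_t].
E[X_t] = -13*exp(3*t/2)/5 - 2/5

Taking expectations and using E[dB_t] = 0, the mean m(t) = E[X_t] satisfies the ODE m'(t) = a m(t) + b with m(0) = x_0. With a = 3/2, b = 3/5, x_0 = -3, the solution is
  m(t) = x_0 * exp(a t) + (b/a) * (exp(a t) - 1)
       = (-3) * exp((3/2) t) + ((3/5)/(3/2)) * (exp((3/2) t) - 1)
       = -13*exp(3*t/2)/5 - 2/5.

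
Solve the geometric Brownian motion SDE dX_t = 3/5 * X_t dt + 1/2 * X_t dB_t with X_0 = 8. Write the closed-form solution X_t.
X_t = 8 * exp((19/40) * t + (1/2) * B_t)

For GBM dX = mu X dt + sigma X dB with X_0 = x_0, apply Itô to Y = log X: dY = (mu - sigma^2/2) dt + sigma dB, so Y_t = log(x_0) + (mu - sigma^2/2) t + sigma B_t and hence X_t = x_0 * exp((mu - sigma^2/2) t + sigma B_t).
With mu = 3/5, sigma = 1/2, x_0 = 8, this gives:
  X_t = 8 * exp((19/40) * t + (1/2) * B_t).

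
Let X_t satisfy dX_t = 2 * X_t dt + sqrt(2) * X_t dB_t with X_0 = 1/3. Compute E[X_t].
E[X_t] = exp(2*t)/3

For GBM dX = mu X dt + sigma X dB with X_0 = x_0, apply Itô to Y = log X: dY = (mu - sigma^2/2) dt + sigma dB, so Y_t = log(x_0) + (mu - sigma^2/2) t + sigma B_t and hence X_t = x_0 * exp((mu - sigma^2/2) t + sigma B_t).
With mu = 2, sigma = sqrt(2), x_0 = 1/3, this gives:
  X_t = 1/3 * exp((1) * t + (sqrt(2)) * B_t).
Since sigma*B_t ~ Normal(0, sigma^2 t), E[exp(sigma*B_t)] = exp(sigma^2 t / 2); so E[X_t] = x_0 * exp((mu - sigma^2/2) t) * exp(sigma^2 t / 2) = x_0 * exp(mu t) = exp(2*t)/3.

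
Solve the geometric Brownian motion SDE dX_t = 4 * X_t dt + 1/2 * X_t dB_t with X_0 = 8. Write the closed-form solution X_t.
X_t = 8 * exp((31/8) * t + (1/2) * B_t)

For GBM dX = mu X dt + sigma X dB with X_0 = x_0, apply Itô to Y = log X: dY = (mu - sigma^2/2) dt + sigma dB, so Y_t = log(x_0) + (mu - sigma^2/2) t + sigma B_t and hence X_t = x_0 * exp((mu - sigma^2/2) t + sigma B_t).
With mu = 4, sigma = 1/2, x_0 = 8, this gives:
  X_t = 8 * exp((31/8) * t + (1/2) * B_t).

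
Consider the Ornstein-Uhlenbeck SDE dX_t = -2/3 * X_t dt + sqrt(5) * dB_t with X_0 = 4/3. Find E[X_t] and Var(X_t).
E[X_t] = 4*exp(-2*t/3)/3; Var(X_t) = 15/4 - 15*exp(-4*t/3)/4

The OU SDE dX = -theta X dt + sigma dB admits the integrating factor exp(theta t): d(exp(theta t) X_t) = sigma exp(theta t) dB_t. Integrating from 0 to t:
  X_t = x_0 * exp(-theta t) + sigma * int_0^t exp(-theta (t-s)) dB_s.
The Itô integral has mean 0 and (by the Itô isometry) variance sigma^2 * int_0^t exp(-2 theta (t - s)) ds = sigma^2 * (1 - exp(-2 theta t)) / (2 theta).
With theta = 2/3, sigma = sqrt(5), x_0 = 4/3:
  E[X_t] = 4/3 * exp(-2/3 t) = 4*exp(-2*t/3)/3
  Var(X_t) = (sqrt(5))^2 * (1 - exp(-2*2/3 t)) / (2 * 2/3) = 15/4 - 15*exp(-4*t/3)/4.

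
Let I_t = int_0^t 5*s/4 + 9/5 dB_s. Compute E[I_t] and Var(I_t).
E[I_t] = 0; Var(I_t) = t*(625*t^2 + 2700*t + 3888)/1200

The Itô integral of a deterministic integrand f(s) has mean 0 because each increment f(s) * (B_{s+ds} - B_s) has mean 0. By the Itô isometry:
  Var( int_0^t f(s) dB_s ) = E[ (int_0^t f(s) dB_s)^2 ] = int_0^t f(s)^2 ds.
Here f(s) = 5*s/4 + 9/5, so f(s)^2 = (25*s + 36)^2/400. Integrate:
  int_0^t ((25*s + 36)^2/400) ds = t*(625*t^2 + 2700*t + 3888)/1200.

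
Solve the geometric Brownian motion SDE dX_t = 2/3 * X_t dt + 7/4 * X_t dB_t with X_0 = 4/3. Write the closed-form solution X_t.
X_t = 4/3 * exp((-83/96) * t + (7/4) * B_t)

For GBM dX = mu X dt + sigma X dB with X_0 = x_0, apply Itô to Y = log X: dY = (mu - sigma^2/2) dt + sigma dB, so Y_t = log(x_0) + (mu - sigma^2/2) t + sigma B_t and hence X_t = x_0 * exp((mu - sigma^2/2) t + sigma B_t).
With mu = 2/3, sigma = 7/4, x_0 = 4/3, this gives:
  X_t = 4/3 * exp((-83/96) * t + (7/4) * B_t).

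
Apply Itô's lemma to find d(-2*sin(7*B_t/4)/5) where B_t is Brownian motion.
d(-2*sin(7*B_t/4)/5) = (49*sin(7*B_t/4)/80) dt + (-7*cos(7*B_t/4)/10) dB_t

Itô's formula for f(B_t) gives d f(B_t) = f'(B_t) dB_t + (1/2) f''(B_t) dt. Compute derivatives of f(x) = -2*sin(7*x/4)/5:
  f'(x)  = -7*cos(7*x/4)/10
  f''(x) = 49*sin(7*x/4)/40
Substitute x = B_t and multiply the f'' term by 1/2:
  drift     = (1/2) * (49*sin(7*x/4)/40) evaluated at B_t = 49*sin(7*B_t/4)/80
  diffusion = (-7*cos(7*x/4)/10) evaluated at B_t = -7*cos(7*B_t/4)/10
Therefore d(-2*sin(7*B_t/4)/5) = (49*sin(7*B_t/4)/80) dt + (-7*cos(7*B_t/4)/10) dB_t.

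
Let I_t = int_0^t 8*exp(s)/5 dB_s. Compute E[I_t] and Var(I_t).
E[I_t] = 0; Var(I_t) = 32*exp(2*t)/25 - 32/25

The Itô integral of a deterministic integrand f(s) has mean 0 because each increment f(s) * (B_{s+ds} - B_s) has mean 0. By the Itô isometry:
  Var( int_0^t f(s) dB_s ) = E[ (int_0^t f(s) dB_s)^2 ] = int_0^t f(s)^2 ds.
Here f(s) = 8*exp(s)/5, so f(s)^2 = 64*exp(2*s)/25. Integrate:
  int_0^t (64*exp(2*s)/25) ds = 32*exp(2*t)/25 - 32/25.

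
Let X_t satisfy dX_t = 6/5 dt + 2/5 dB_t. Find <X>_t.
<X>_t = 4*t/25

For an Itô process dX_t = a(t) dt + b(t) dB_t, the quadratic variation is <X>_t = int_0^t b(s)^2 ds (the drift term does not contribute). Here b(s) = 2/5, so
  b(s)^2 = 4/25.
Integrating from 0 to t:
  <X>_t = int_0^t (4/25) ds = 4*t/25.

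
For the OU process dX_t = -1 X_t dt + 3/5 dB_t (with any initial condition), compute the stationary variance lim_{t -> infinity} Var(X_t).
lim Var(X_t) = 9/50

The OU SDE dX = -theta X dt + sigma dB admits the integrating factor exp(theta t): d(exp(theta t) X_t) = sigma exp(theta t) dB_t. Integrating from 0 to t gives X_t = x_0 * exp(-theta t) + sigma * int_0^t exp(-theta (t-s)) dB_s for any initial x_0. The Itô integral has variance (by the Itô isometry) sigma^2 * int_0^t exp(-2 theta (t - s)) ds = sigma^2 * (1 - exp(-2 theta t)) / (2 theta), independent of x_0.
With theta = 1, sigma = 3/5:
  Var(X_t) = (3/5)^2 * (1 - exp(-2*1 t)) / (2 * 1) = 9/50 - 9*exp(-2*t)/50.
As t -> infinity, exp(-2*1 t) -> 0, so the stationary variance is sigma^2 / (2 theta) = 9/50.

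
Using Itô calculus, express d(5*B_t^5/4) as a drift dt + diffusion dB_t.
d(5*B_t^5/4) = (25*B_t^3/2) dt + (25*B_t^4/4) dB_t

Itô's formula for f(B_t) gives d f(B_t) = f'(B_t) dB_t + (1/2) f''(B_t) dt. Compute derivatives of f(x) = 5*x^5/4:
  f'(x)  = 25*x^4/4
  f''(x) = 25*x^3
Substitute x = B_t and multiply the f'' term by 1/2:
  drift     = (1/2) * (25*x^3) evaluated at B_t = 25*B_t^3/2
  diffusion = (25*x^4/4) evaluated at B_t = 25*B_t^4/4
Therefore d(5*B_t^5/4) = (25*B_t^3/2) dt + (25*B_t^4/4) dB_t.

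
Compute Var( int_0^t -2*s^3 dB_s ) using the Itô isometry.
Var = 4*t^7/7

The Itô integral of a deterministic integrand f(s) has mean 0 because each increment f(s) * (B_{s+ds} - B_s) has mean 0. By the Itô isometry:
  Var( int_0^t f(s) dB_s ) = E[ (int_0^t f(s) dB_s)^2 ] = int_0^t f(s)^2 ds.
Here f(s) = -2*s^3, so f(s)^2 = 4*s^6. Integrate:
  int_0^t (4*s^6) ds = 4*t^7/7.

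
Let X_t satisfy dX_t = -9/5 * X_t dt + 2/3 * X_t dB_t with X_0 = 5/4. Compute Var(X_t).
Var(X_t) = (25*exp(4*t/9) - 25)*exp(-18*t/5)/16

For GBM dX = mu X dt + sigma X dB with X_0 = x_0, apply Itô to Y = log X: dY = (mu - sigma^2/2) dt + sigma dB, so Y_t = log(x_0) + (mu - sigma^2/2) t + sigma B_t and hence X_t = x_0 * exp((mu - sigma^2/2) t + sigma B_t).
With mu = -9/5, sigma = 2/3, x_0 = 5/4, this gives:
  X_t = 5/4 * exp((-91/45) * t + (2/3) * B_t).
Since sigma*B_t ~ Normal(0, sigma^2 t), E[exp(sigma*B_t)] = exp(sigma^2 t / 2); so E[X_t] = x_0 * exp((mu - sigma^2/2) t) * exp(sigma^2 t / 2) = x_0 * exp(mu t) = 5*exp(-9*t/5)/4.
Var(X_t) = E[X_t^2] - (E[X_t])^2 = x_0^2 * exp(2 mu t) * (exp(sigma^2 t) - 1) = (25*exp(4*t/9) - 25)*exp(-18*t/5)/16.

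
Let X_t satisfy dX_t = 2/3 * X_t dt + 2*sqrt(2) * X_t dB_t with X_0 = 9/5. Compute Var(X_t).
Var(X_t) = 81*(exp(8*t) - 1)*exp(4*t/3)/25

For GBM dX = mu X dt + sigma X dB with X_0 = x_0, apply Itô to Y = log X: dY = (mu - sigma^2/2) dt + sigma dB, so Y_t = log(x_0) + (mu - sigma^2/2) t + sigma B_t and hence X_t = x_0 * exp((mu - sigma^2/2) t + sigma B_t).
With mu = 2/3, sigma = 2*sqrt(2), x_0 = 9/5, this gives:
  X_t = 9/5 * exp((-10/3) * t + (2*sqrt(2)) * B_t).
Since sigma*B_t ~ Normal(0, sigma^2 t), E[exp(sigma*B_t)] = exp(sigma^2 t / 2); so E[X_t] = x_0 * exp((mu - sigma^2/2) t) * exp(sigma^2 t / 2) = x_0 * exp(mu t) = 9*exp(2*t/3)/5.
Var(X_t) = E[X_t^2] - (E[X_t])^2 = x_0^2 * exp(2 mu t) * (exp(sigma^2 t) - 1) = 81*(exp(8*t) - 1)*exp(4*t/3)/25.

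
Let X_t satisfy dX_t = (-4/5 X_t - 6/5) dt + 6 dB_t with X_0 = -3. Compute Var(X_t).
Var(X_t) = 45/2 - 45*exp(-8*t/5)/2

The variance V(t) = Var(X_t) satisfies V'(t) = 2 a V(t) + c^2 with V(0) = 0 (drift coefficient is linear in X, diffusion is constant). With a = -4/5, c = 6, the solution is
  V(t) = (c^2 / (2 a)) * (exp(2 a t) - 1)
       = (6^2 / (2*(-4/5))) * (exp((-8/5) t) - 1)
       = 45/2 - 45*exp(-8*t/5)/2.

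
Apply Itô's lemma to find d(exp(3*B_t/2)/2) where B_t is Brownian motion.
d(exp(3*B_t/2)/2) = (9*exp(3*B_t/2)/16) dt + (3*exp(3*B_t/2)/4) dB_t

Itô's formula for f(B_t) gives d f(B_t) = f'(B_t) dB_t + (1/2) f''(B_t) dt. Compute derivatives of f(x) = exp(3*x/2)/2:
  f'(x)  = 3*exp(3*x/2)/4
  f''(x) = 9*exp(3*x/2)/8
Substitute x = B_t and multiply the f'' term by 1/2:
  drift     = (1/2) * (9*exp(3*x/2)/8) evaluated at B_t = 9*exp(3*B_t/2)/16
  diffusion = (3*exp(3*x/2)/4) evaluated at B_t = 3*exp(3*B_t/2)/4
Therefore d(exp(3*B_t/2)/2) = (9*exp(3*B_t/2)/16) dt + (3*exp(3*B_t/2)/4) dB_t.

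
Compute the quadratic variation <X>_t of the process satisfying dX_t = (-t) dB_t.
<X>_t = t^3/3

For an Itô process dX_t = a(t) dt + b(t) dB_t, the quadratic variation is <X>_t = int_0^t b(s)^2 ds (the drift term does not contribute). Here b(s) = -s, so
  b(s)^2 = s^2.
Integrating from 0 to t:
  <X>_t = int_0^t (s^2) ds = t^3/3.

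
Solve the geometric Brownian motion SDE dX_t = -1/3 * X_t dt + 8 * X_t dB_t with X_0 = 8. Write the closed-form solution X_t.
X_t = 8 * exp((-97/3) * t + (8) * B_t)

For GBM dX = mu X dt + sigma X dB with X_0 = x_0, apply Itô to Y = log X: dY = (mu - sigma^2/2) dt + sigma dB, so Y_t = log(x_0) + (mu - sigma^2/2) t + sigma B_t and hence X_t = x_0 * exp((mu - sigma^2/2) t + sigma B_t).
With mu = -1/3, sigma = 8, x_0 = 8, this gives:
  X_t = 8 * exp((-97/3) * t + (8) * B_t).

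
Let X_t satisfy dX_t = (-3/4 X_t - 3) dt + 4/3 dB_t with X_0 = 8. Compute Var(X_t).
Var(X_t) = 32/27 - 32*exp(-3*t/2)/27

The variance V(t) = Var(X_t) satisfies V'(t) = 2 a V(t) + c^2 with V(0) = 0 (drift coefficient is linear in X, diffusion is constant). With a = -3/4, c = 4/3, the solution is
  V(t) = (c^2 / (2 a)) * (exp(2 a t) - 1)
       = ((4/3)^2 / (2*(-3/4))) * (exp((-3/2) t) - 1)
       = 32/27 - 32*exp(-3*t/2)/27.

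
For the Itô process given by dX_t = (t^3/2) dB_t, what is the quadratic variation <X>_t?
<X>_t = t^7/28

For an Itô process dX_t = a(t) dt + b(t) dB_t, the quadratic variation is <X>_t = int_0^t b(s)^2 ds (the drift term does not contribute). Here b(s) = s^3/2, so
  b(s)^2 = s^6/4.
Integrating from 0 to t:
  <X>_t = int_0^t (s^6/4) ds = t^7/28.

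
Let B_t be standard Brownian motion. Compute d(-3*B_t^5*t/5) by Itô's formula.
d(-3*B_t^5*t/5) = (3*B_t^3*(-B_t^2 - 10*t)/5) dt + (-3*B_t^4*t) dB_t

Itô's formula for f(t, x): d f(t, B_t) = (f_t + (1/2) f_xx) dt + f_x dB_t. Compute partials of f(t, x) = -3*t*x^5/5:
  f_t(t,x)  = -3*x^5/5
  f_x(t,x)  = -3*t*x^4
  f_xx(t,x) = -12*t*x^3
Assemble drift = f_t + (1/2) f_xx = 3*x^3*(-10*t - x^2)/5 and diffusion = f_x = -3*t*x^4. Substituting x = B_t:
  d(-3*B_t^5*t/5) = (3*B_t^3*(-B_t^2 - 10*t)/5) dt + (-3*B_t^4*t) dB_t.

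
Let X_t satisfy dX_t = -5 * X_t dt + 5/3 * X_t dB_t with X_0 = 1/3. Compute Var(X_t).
Var(X_t) = (exp(25*t/9) - 1)*exp(-10*t)/9

For GBM dX = mu X dt + sigma X dB with X_0 = x_0, apply Itô to Y = log X: dY = (mu - sigma^2/2) dt + sigma dB, so Y_t = log(x_0) + (mu - sigma^2/2) t + sigma B_t and hence X_t = x_0 * exp((mu - sigma^2/2) t + sigma B_t).
With mu = -5, sigma = 5/3, x_0 = 1/3, this gives:
  X_t = 1/3 * exp((-115/18) * t + (5/3) * B_t).
Since sigma*B_t ~ Normal(0, sigma^2 t), E[exp(sigma*B_t)] = exp(sigma^2 t / 2); so E[X_t] = x_0 * exp((mu - sigma^2/2) t) * exp(sigma^2 t / 2) = x_0 * exp(mu t) = exp(-5*t)/3.
Var(X_t) = E[X_t^2] - (E[X_t])^2 = x_0^2 * exp(2 mu t) * (exp(sigma^2 t) - 1) = (exp(25*t/9) - 1)*exp(-10*t)/9.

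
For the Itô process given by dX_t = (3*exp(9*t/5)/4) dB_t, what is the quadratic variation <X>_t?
<X>_t = 5*exp(18*t/5)/32 - 5/32

For an Itô process dX_t = a(t) dt + b(t) dB_t, the quadratic variation is <X>_t = int_0^t b(s)^2 ds (the drift term does not contribute). Here b(s) = 3*exp(9*s/5)/4, so
  b(s)^2 = 9*exp(18*s/5)/16.
Integrating from 0 to t:
  <X>_t = int_0^t (9*exp(18*s/5)/16) ds = 5*exp(18*t/5)/32 - 5/32.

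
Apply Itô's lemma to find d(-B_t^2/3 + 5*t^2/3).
d(-B_t^2/3 + 5*t^2/3) = (10*t/3 - 1/3) dt + (-2*B_t/3) dB_t

Itô's formula for f(t, x): d f(t, B_t) = (f_t + (1/2) f_xx) dt + f_x dB_t. Compute partials of f(t, x) = 5*t^2/3 - x^2/3:
  f_t(t,x)  = 10*t/3
  f_x(t,x)  = -2*x/3
  f_xx(t,x) = -2/3
Assemble drift = f_t + (1/2) f_xx = 10*t/3 - 1/3 and diffusion = f_x = -2*x/3. Substituting x = B_t:
  d(-B_t^2/3 + 5*t^2/3) = (10*t/3 - 1/3) dt + (-2*B_t/3) dB_t.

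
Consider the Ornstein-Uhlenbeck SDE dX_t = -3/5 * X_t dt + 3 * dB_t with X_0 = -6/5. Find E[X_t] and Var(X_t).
E[X_t] = -6*exp(-3*t/5)/5; Var(X_t) = 15/2 - 15*exp(-6*t/5)/2

The OU SDE dX = -theta X dt + sigma dB admits the integrating factor exp(theta t): d(exp(theta t) X_t) = sigma exp(theta t) dB_t. Integrating from 0 to t:
  X_t = x_0 * exp(-theta t) + sigma * int_0^t exp(-theta (t-s)) dB_s.
The Itô integral has mean 0 and (by the Itô isometry) variance sigma^2 * int_0^t exp(-2 theta (t - s)) ds = sigma^2 * (1 - exp(-2 theta t)) / (2 theta).
With theta = 3/5, sigma = 3, x_0 = -6/5:
  E[X_t] = -6/5 * exp(-3/5 t) = -6*exp(-3*t/5)/5
  Var(X_t) = (3)^2 * (1 - exp(-2*3/5 t)) / (2 * 3/5) = 15/2 - 15*exp(-6*t/5)/2.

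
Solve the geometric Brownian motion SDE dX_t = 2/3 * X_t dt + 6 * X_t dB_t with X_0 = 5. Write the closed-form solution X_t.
X_t = 5 * exp((-52/3) * t + (6) * B_t)

For GBM dX = mu X dt + sigma X dB with X_0 = x_0, apply Itô to Y = log X: dY = (mu - sigma^2/2) dt + sigma dB, so Y_t = log(x_0) + (mu - sigma^2/2) t + sigma B_t and hence X_t = x_0 * exp((mu - sigma^2/2) t + sigma B_t).
With mu = 2/3, sigma = 6, x_0 = 5, this gives:
  X_t = 5 * exp((-52/3) * t + (6) * B_t).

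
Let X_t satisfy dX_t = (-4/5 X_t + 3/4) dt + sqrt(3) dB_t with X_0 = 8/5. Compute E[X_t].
E[X_t] = 15/16 + 53*exp(-4*t/5)/80

Taking expectations and using E[dB_t] = 0, the mean m(t) = E[X_t] satisfies the ODE m'(t) = a m(t) + b with m(0) = x_0. With a = -4/5, b = 3/4, x_0 = 8/5, the solution is
  m(t) = x_0 * exp(a t) + (b/a) * (exp(a t) - 1)
       = (8/5) * exp((-4/5) t) + ((3/4)/(-4/5)) * (exp((-4/5) t) - 1)
       = 15/16 + 53*exp(-4*t/5)/80.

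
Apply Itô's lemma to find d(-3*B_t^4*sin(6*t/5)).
d(-3*B_t^4*sin(6*t/5)) = (-18*B_t^2*(B_t^2*cos(6*t/5) + 5*sin(6*t/5))/5) dt + (-12*B_t^3*sin(6*t/5)) dB_t

Itô's formula for f(t, x): d f(t, B_t) = (f_t + (1/2) f_xx) dt + f_x dB_t. Compute partials of f(t, x) = -3*x^4*sin(6*t/5):
  f_t(t,x)  = -18*x^4*cos(6*t/5)/5
  f_x(t,x)  = -12*x^3*sin(6*t/5)
  f_xx(t,x) = -36*x^2*sin(6*t/5)
Assemble drift = f_t + (1/2) f_xx = -18*x^2*(x^2*cos(6*t/5) + 5*sin(6*t/5))/5 and diffusion = f_x = -12*x^3*sin(6*t/5). Substituting x = B_t:
  d(-3*B_t^4*sin(6*t/5)) = (-18*B_t^2*(B_t^2*cos(6*t/5) + 5*sin(6*t/5))/5) dt + (-12*B_t^3*sin(6*t/5)) dB_t.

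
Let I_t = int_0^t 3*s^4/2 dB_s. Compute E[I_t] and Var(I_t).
E[I_t] = 0; Var(I_t) = t^9/4

The Itô integral of a deterministic integrand f(s) has mean 0 because each increment f(s) * (B_{s+ds} - B_s) has mean 0. By the Itô isometry:
  Var( int_0^t f(s) dB_s ) = E[ (int_0^t f(s) dB_s)^2 ] = int_0^t f(s)^2 ds.
Here f(s) = 3*s^4/2, so f(s)^2 = 9*s^8/4. Integrate:
  int_0^t (9*s^8/4) ds = t^9/4.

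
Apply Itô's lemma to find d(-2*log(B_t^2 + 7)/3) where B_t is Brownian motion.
d(-2*log(B_t^2 + 7)/3) = (2*(B_t^2 - 7)/(3*(B_t^2 + 7)^2)) dt + (-4*B_t/(3*B_t^2 + 21)) dB_t

Itô's formula for f(B_t) gives d f(B_t) = f'(B_t) dB_t + (1/2) f''(B_t) dt. Compute derivatives of f(x) = -2*log(x^2 + 7)/3:
  f'(x)  = -4*x/(3*x^2 + 21)
  f''(x) = 4*(x^2 - 7)/(3*(x^2 + 7)^2)
Substitute x = B_t and multiply the f'' term by 1/2:
  drift     = (1/2) * (4*(x^2 - 7)/(3*(x^2 + 7)^2)) evaluated at B_t = 2*(B_t^2 - 7)/(3*(B_t^2 + 7)^2)
  diffusion = (-4*x/(3*x^2 + 21)) evaluated at B_t = -4*B_t/(3*B_t^2 + 21)
Therefore d(-2*log(B_t^2 + 7)/3) = (2*(B_t^2 - 7)/(3*(B_t^2 + 7)^2)) dt + (-4*B_t/(3*B_t^2 + 21)) dB_t.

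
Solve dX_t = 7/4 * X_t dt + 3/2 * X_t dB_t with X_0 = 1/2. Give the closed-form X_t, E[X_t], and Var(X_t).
X_t = 1/2 * exp((5/8) t + (3/2) B_t); E[X_t] = exp(7*t/4)/2; Var(X_t) = (exp(9*t/4) - 1)*exp(7*t/2)/4

For GBM dX = mu X dt + sigma X dB with X_0 = x_0, apply Itô to Y = log X: dY = (mu - sigma^2/2) dt + sigma dB, so Y_t = log(x_0) + (mu - sigma^2/2) t + sigma B_t and hence X_t = x_0 * exp((mu - sigma^2/2) t + sigma B_t).
With mu = 7/4, sigma = 3/2, x_0 = 1/2, this gives:
  X_t = 1/2 * exp((5/8) * t + (3/2) * B_t).
Since sigma*B_t ~ Normal(0, sigma^2 t), E[exp(sigma*B_t)] = exp(sigma^2 t / 2); so E[X_t] = x_0 * exp((mu - sigma^2/2) t) * exp(sigma^2 t / 2) = x_0 * exp(mu t) = exp(7*t/4)/2.
Var(X_t) = E[X_t^2] - (E[X_t])^2 = x_0^2 * exp(2 mu t) * (exp(sigma^2 t) - 1) = (exp(9*t/4) - 1)*exp(7*t/2)/4.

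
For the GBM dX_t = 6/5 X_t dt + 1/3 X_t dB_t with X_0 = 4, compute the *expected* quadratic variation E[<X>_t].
E[<X>_t] = 80*exp(113*t/45)/113 - 80/113

<X>_t = int_0^t ((1/3) * X_s)^2 ds. Taking expectation inside the integral: E[<X>_t] = (1/3)^2 * int_0^t E[X_s^2] ds. For GBM, E[X_s^2] = x_0^2 * exp((2 mu + sigma^2) s). Integrating:
  E[<X>_t] = (1/3)^2 * 4^2 * (exp((2*(6/5) + (1/3)^2) t) - 1) / (2*(6/5) + (1/3)^2)
           = (1/3)^2 * 4^2 * (exp((113/45) t) - 1) / (113/45) = 80*exp(113*t/45)/113 - 80/113.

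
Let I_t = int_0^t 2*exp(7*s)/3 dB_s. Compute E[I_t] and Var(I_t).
E[I_t] = 0; Var(I_t) = 2*exp(14*t)/63 - 2/63

The Itô integral of a deterministic integrand f(s) has mean 0 because each increment f(s) * (B_{s+ds} - B_s) has mean 0. By the Itô isometry:
  Var( int_0^t f(s) dB_s ) = E[ (int_0^t f(s) dB_s)^2 ] = int_0^t f(s)^2 ds.
Here f(s) = 2*exp(7*s)/3, so f(s)^2 = 4*exp(14*s)/9. Integrate:
  int_0^t (4*exp(14*s)/9) ds = 2*exp(14*t)/63 - 2/63.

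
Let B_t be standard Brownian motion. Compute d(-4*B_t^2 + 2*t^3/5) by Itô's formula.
d(-4*B_t^2 + 2*t^3/5) = (6*t^2/5 - 4) dt + (-8*B_t) dB_t

Itô's formula for f(t, x): d f(t, B_t) = (f_t + (1/2) f_xx) dt + f_x dB_t. Compute partials of f(t, x) = 2*t^3/5 - 4*x^2:
  f_t(t,x)  = 6*t^2/5
  f_x(t,x)  = -8*x
  f_xx(t,x) = -8
Assemble drift = f_t + (1/2) f_xx = 6*t^2/5 - 4 and diffusion = f_x = -8*x. Substituting x = B_t:
  d(-4*B_t^2 + 2*t^3/5) = (6*t^2/5 - 4) dt + (-8*B_t) dB_t.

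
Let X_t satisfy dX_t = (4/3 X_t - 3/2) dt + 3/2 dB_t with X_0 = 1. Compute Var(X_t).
Var(X_t) = 27*exp(8*t/3)/32 - 27/32

The variance V(t) = Var(X_t) satisfies V'(t) = 2 a V(t) + c^2 with V(0) = 0 (drift coefficient is linear in X, diffusion is constant). With a = 4/3, c = 3/2, the solution is
  V(t) = (c^2 / (2 a)) * (exp(2 a t) - 1)
       = ((3/2)^2 / (2*(4/3))) * (exp((8/3) t) - 1)
       = 27*exp(8*t/3)/32 - 27/32.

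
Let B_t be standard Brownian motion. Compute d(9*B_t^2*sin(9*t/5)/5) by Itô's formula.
d(9*B_t^2*sin(9*t/5)/5) = (81*B_t^2*cos(9*t/5)/25 + 9*sin(9*t/5)/5) dt + (18*B_t*sin(9*t/5)/5) dB_t

Itô's formula for f(t, x): d f(t, B_t) = (f_t + (1/2) f_xx) dt + f_x dB_t. Compute partials of f(t, x) = 9*x^2*sin(9*t/5)/5:
  f_t(t,x)  = 81*x^2*cos(9*t/5)/25
  f_x(t,x)  = 18*x*sin(9*t/5)/5
  f_xx(t,x) = 18*sin(9*t/5)/5
Assemble drift = f_t + (1/2) f_xx = 81*x^2*cos(9*t/5)/25 + 9*sin(9*t/5)/5 and diffusion = f_x = 18*x*sin(9*t/5)/5. Substituting x = B_t:
  d(9*B_t^2*sin(9*t/5)/5) = (81*B_t^2*cos(9*t/5)/25 + 9*sin(9*t/5)/5) dt + (18*B_t*sin(9*t/5)/5) dB_t.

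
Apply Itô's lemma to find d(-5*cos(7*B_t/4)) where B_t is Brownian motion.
d(-5*cos(7*B_t/4)) = (245*cos(7*B_t/4)/32) dt + (35*sin(7*B_t/4)/4) dB_t

Itô's formula for f(B_t) gives d f(B_t) = f'(B_t) dB_t + (1/2) f''(B_t) dt. Compute derivatives of f(x) = -5*cos(7*x/4):
  f'(x)  = 35*sin(7*x/4)/4
  f''(x) = 245*cos(7*x/4)/16
Substitute x = B_t and multiply the f'' term by 1/2:
  drift     = (1/2) * (245*cos(7*x/4)/16) evaluated at B_t = 245*cos(7*B_t/4)/32
  diffusion = (35*sin(7*x/4)/4) evaluated at B_t = 35*sin(7*B_t/4)/4
Therefore d(-5*cos(7*B_t/4)) = (245*cos(7*B_t/4)/32) dt + (35*sin(7*B_t/4)/4) dB_t.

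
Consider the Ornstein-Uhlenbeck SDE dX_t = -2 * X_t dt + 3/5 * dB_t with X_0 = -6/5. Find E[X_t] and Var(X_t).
E[X_t] = -6*exp(-2*t)/5; Var(X_t) = 9/100 - 9*exp(-4*t)/100

The OU SDE dX = -theta X dt + sigma dB admits the integrating factor exp(theta t): d(exp(theta t) X_t) = sigma exp(theta t) dB_t. Integrating from 0 to t:
  X_t = x_0 * exp(-theta t) + sigma * int_0^t exp(-theta (t-s)) dB_s.
The Itô integral has mean 0 and (by the Itô isometry) variance sigma^2 * int_0^t exp(-2 theta (t - s)) ds = sigma^2 * (1 - exp(-2 theta t)) / (2 theta).
With theta = 2, sigma = 3/5, x_0 = -6/5:
  E[X_t] = -6/5 * exp(-2 t) = -6*exp(-2*t)/5
  Var(X_t) = (3/5)^2 * (1 - exp(-2*2 t)) / (2 * 2) = 9/100 - 9*exp(-4*t)/100.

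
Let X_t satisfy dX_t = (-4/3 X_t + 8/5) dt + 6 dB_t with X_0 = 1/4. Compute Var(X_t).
Var(X_t) = 27/2 - 27*exp(-8*t/3)/2

The variance V(t) = Var(X_t) satisfies V'(t) = 2 a V(t) + c^2 with V(0) = 0 (drift coefficient is linear in X, diffusion is constant). With a = -4/3, c = 6, the solution is
  V(t) = (c^2 / (2 a)) * (exp(2 a t) - 1)
       = (6^2 / (2*(-4/3))) * (exp((-8/3) t) - 1)
       = 27/2 - 27*exp(-8*t/3)/2.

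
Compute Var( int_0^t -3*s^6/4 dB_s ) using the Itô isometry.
Var = 9*t^13/208

The Itô integral of a deterministic integrand f(s) has mean 0 because each increment f(s) * (B_{s+ds} - B_s) has mean 0. By the Itô isometry:
  Var( int_0^t f(s) dB_s ) = E[ (int_0^t f(s) dB_s)^2 ] = int_0^t f(s)^2 ds.
Here f(s) = -3*s^6/4, so f(s)^2 = 9*s^12/16. Integrate:
  int_0^t (9*s^12/16) ds = 9*t^13/208.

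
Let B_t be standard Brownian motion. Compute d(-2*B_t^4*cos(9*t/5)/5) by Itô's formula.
d(-2*B_t^4*cos(9*t/5)/5) = (6*B_t^2*(3*B_t^2*sin(9*t/5) - 10*cos(9*t/5))/25) dt + (-8*B_t^3*cos(9*t/5)/5) dB_t

Itô's formula for f(t, x): d f(t, B_t) = (f_t + (1/2) f_xx) dt + f_x dB_t. Compute partials of f(t, x) = -2*x^4*cos(9*t/5)/5:
  f_t(t,x)  = 18*x^4*sin(9*t/5)/25
  f_x(t,x)  = -8*x^3*cos(9*t/5)/5
  f_xx(t,x) = -24*x^2*cos(9*t/5)/5
Assemble drift = f_t + (1/2) f_xx = 6*x^2*(3*x^2*sin(9*t/5) - 10*cos(9*t/5))/25 and diffusion = f_x = -8*x^3*cos(9*t/5)/5. Substituting x = B_t:
  d(-2*B_t^4*cos(9*t/5)/5) = (6*B_t^2*(3*B_t^2*sin(9*t/5) - 10*cos(9*t/5))/25) dt + (-8*B_t^3*cos(9*t/5)/5) dB_t.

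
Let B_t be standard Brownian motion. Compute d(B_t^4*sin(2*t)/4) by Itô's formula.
d(B_t^4*sin(2*t)/4) = (B_t^2*(B_t^2*cos(2*t) + 3*sin(2*t))/2) dt + (B_t^3*sin(2*t)) dB_t

Itô's formula for f(t, x): d f(t, B_t) = (f_t + (1/2) f_xx) dt + f_x dB_t. Compute partials of f(t, x) = x^4*sin(2*t)/4:
  f_t(t,x)  = x^4*cos(2*t)/2
  f_x(t,x)  = x^3*sin(2*t)
  f_xx(t,x) = 3*x^2*sin(2*t)
Assemble drift = f_t + (1/2) f_xx = x^2*(x^2*cos(2*t) + 3*sin(2*t))/2 and diffusion = f_x = x^3*sin(2*t). Substituting x = B_t:
  d(B_t^4*sin(2*t)/4) = (B_t^2*(B_t^2*cos(2*t) + 3*sin(2*t))/2) dt + (B_t^3*sin(2*t)) dB_t.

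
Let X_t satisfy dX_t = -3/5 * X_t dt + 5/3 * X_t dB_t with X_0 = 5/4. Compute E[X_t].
E[X_t] = 5*exp(-3*t/5)/4

For GBM dX = mu X dt + sigma X dB with X_0 = x_0, apply Itô to Y = log X: dY = (mu - sigma^2/2) dt + sigma dB, so Y_t = log(x_0) + (mu - sigma^2/2) t + sigma B_t and hence X_t = x_0 * exp((mu - sigma^2/2) t + sigma B_t).
With mu = -3/5, sigma = 5/3, x_0 = 5/4, this gives:
  X_t = 5/4 * exp((-179/90) * t + (5/3) * B_t).
Since sigma*B_t ~ Normal(0, sigma^2 t), E[exp(sigma*B_t)] = exp(sigma^2 t / 2); so E[X_t] = x_0 * exp((mu - sigma^2/2) t) * exp(sigma^2 t / 2) = x_0 * exp(mu t) = 5*exp(-3*t/5)/4.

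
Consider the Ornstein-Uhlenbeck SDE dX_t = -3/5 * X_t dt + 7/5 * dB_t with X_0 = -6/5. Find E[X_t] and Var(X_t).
E[X_t] = -6*exp(-3*t/5)/5; Var(X_t) = 49/30 - 49*exp(-6*t/5)/30

The OU SDE dX = -theta X dt + sigma dB admits the integrating factor exp(theta t): d(exp(theta t) X_t) = sigma exp(theta t) dB_t. Integrating from 0 to t:
  X_t = x_0 * exp(-theta t) + sigma * int_0^t exp(-theta (t-s)) dB_s.
The Itô integral has mean 0 and (by the Itô isometry) variance sigma^2 * int_0^t exp(-2 theta (t - s)) ds = sigma^2 * (1 - exp(-2 theta t)) / (2 theta).
With theta = 3/5, sigma = 7/5, x_0 = -6/5:
  E[X_t] = -6/5 * exp(-3/5 t) = -6*exp(-3*t/5)/5
  Var(X_t) = (7/5)^2 * (1 - exp(-2*3/5 t)) / (2 * 3/5) = 49/30 - 49*exp(-6*t/5)/30.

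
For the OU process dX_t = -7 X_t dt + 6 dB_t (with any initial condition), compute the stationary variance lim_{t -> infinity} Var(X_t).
lim Var(X_t) = 18/7

The OU SDE dX = -theta X dt + sigma dB admits the integrating factor exp(theta t): d(exp(theta t) X_t) = sigma exp(theta t) dB_t. Integrating from 0 to t gives X_t = x_0 * exp(-theta t) + sigma * int_0^t exp(-theta (t-s)) dB_s for any initial x_0. The Itô integral has variance (by the Itô isometry) sigma^2 * int_0^t exp(-2 theta (t - s)) ds = sigma^2 * (1 - exp(-2 theta t)) / (2 theta), independent of x_0.
With theta = 7, sigma = 6:
  Var(X_t) = (6)^2 * (1 - exp(-2*7 t)) / (2 * 7) = 18/7 - 18*exp(-14*t)/7.
As t -> infinity, exp(-2*7 t) -> 0, so the stationary variance is sigma^2 / (2 theta) = 18/7.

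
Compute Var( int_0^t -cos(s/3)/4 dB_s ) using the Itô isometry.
Var = t/32 + 3*sin(2*t/3)/64

The Itô integral of a deterministic integrand f(s) has mean 0 because each increment f(s) * (B_{s+ds} - B_s) has mean 0. By the Itô isometry:
  Var( int_0^t f(s) dB_s ) = E[ (int_0^t f(s) dB_s)^2 ] = int_0^t f(s)^2 ds.
Here f(s) = -cos(s/3)/4, so f(s)^2 = cos(s/3)^2/16. Integrate:
  int_0^t (cos(s/3)^2/16) ds = t/32 + 3*sin(2*t/3)/64.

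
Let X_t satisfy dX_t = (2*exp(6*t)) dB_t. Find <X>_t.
<X>_t = exp(12*t)/3 - 1/3

For an Itô process dX_t = a(t) dt + b(t) dB_t, the quadratic variation is <X>_t = int_0^t b(s)^2 ds (the drift term does not contribute). Here b(s) = 2*exp(6*s), so
  b(s)^2 = 4*exp(12*s).
Integrating from 0 to t:
  <X>_t = int_0^t (4*exp(12*s)) ds = exp(12*t)/3 - 1/3.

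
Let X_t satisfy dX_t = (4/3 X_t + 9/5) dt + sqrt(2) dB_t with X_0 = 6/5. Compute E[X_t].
E[X_t] = 51*exp(4*t/3)/20 - 27/20

Taking expectations and using E[dB_t] = 0, the mean m(t) = E[X_t] satisfies the ODE m'(t) = a m(t) + b with m(0) = x_0. With a = 4/3, b = 9/5, x_0 = 6/5, the solution is
  m(t) = x_0 * exp(a t) + (b/a) * (exp(a t) - 1)
       = (6/5) * exp((4/3) t) + ((9/5)/(4/3)) * (exp((4/3) t) - 1)
       = 51*exp(4*t/3)/20 - 27/20.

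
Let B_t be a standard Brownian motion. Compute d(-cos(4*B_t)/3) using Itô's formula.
d(-cos(4*B_t)/3) = (8*cos(4*B_t)/3) dt + (4*sin(4*B_t)/3) dB_t

Itô's formula for f(B_t) gives d f(B_t) = f'(B_t) dB_t + (1/2) f''(B_t) dt. Compute derivatives of f(x) = -cos(4*x)/3:
  f'(x)  = 4*sin(4*x)/3
  f''(x) = 16*cos(4*x)/3
Substitute x = B_t and multiply the f'' term by 1/2:
  drift     = (1/2) * (16*cos(4*x)/3) evaluated at B_t = 8*cos(4*B_t)/3
  diffusion = (4*sin(4*x)/3) evaluated at B_t = 4*sin(4*B_t)/3
Therefore d(-cos(4*B_t)/3) = (8*cos(4*B_t)/3) dt + (4*sin(4*B_t)/3) dB_t.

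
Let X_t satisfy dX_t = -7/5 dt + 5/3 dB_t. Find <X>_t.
<X>_t = 25*t/9

For an Itô process dX_t = a(t) dt + b(t) dB_t, the quadratic variation is <X>_t = int_0^t b(s)^2 ds (the drift term does not contribute). Here b(s) = 5/3, so
  b(s)^2 = 25/9.
Integrating from 0 to t:
  <X>_t = int_0^t (25/9) ds = 25*t/9.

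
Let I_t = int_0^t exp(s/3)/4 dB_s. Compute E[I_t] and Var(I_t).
E[I_t] = 0; Var(I_t) = 3*exp(2*t/3)/32 - 3/32

The Itô integral of a deterministic integrand f(s) has mean 0 because each increment f(s) * (B_{s+ds} - B_s) has mean 0. By the Itô isometry:
  Var( int_0^t f(s) dB_s ) = E[ (int_0^t f(s) dB_s)^2 ] = int_0^t f(s)^2 ds.
Here f(s) = exp(s/3)/4, so f(s)^2 = exp(2*s/3)/16. Integrate:
  int_0^t (exp(2*s/3)/16) ds = 3*exp(2*t/3)/32 - 3/32.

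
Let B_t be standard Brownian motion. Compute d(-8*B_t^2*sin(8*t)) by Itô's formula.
d(-8*B_t^2*sin(8*t)) = (-64*B_t^2*cos(8*t) - 8*sin(8*t)) dt + (-16*B_t*sin(8*t)) dB_t

Itô's formula for f(t, x): d f(t, B_t) = (f_t + (1/2) f_xx) dt + f_x dB_t. Compute partials of f(t, x) = -8*x^2*sin(8*t):
  f_t(t,x)  = -64*x^2*cos(8*t)
  f_x(t,x)  = -16*x*sin(8*t)
  f_xx(t,x) = -16*sin(8*t)
Assemble drift = f_t + (1/2) f_xx = -64*x^2*cos(8*t) - 8*sin(8*t) and diffusion = f_x = -16*x*sin(8*t). Substituting x = B_t:
  d(-8*B_t^2*sin(8*t)) = (-64*B_t^2*cos(8*t) - 8*sin(8*t)) dt + (-16*B_t*sin(8*t)) dB_t.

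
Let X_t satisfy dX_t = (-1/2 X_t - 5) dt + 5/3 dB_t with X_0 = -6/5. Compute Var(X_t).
Var(X_t) = 25/9 - 25*exp(-t)/9

The variance V(t) = Var(X_t) satisfies V'(t) = 2 a V(t) + c^2 with V(0) = 0 (drift coefficient is linear in X, diffusion is constant). With a = -1/2, c = 5/3, the solution is
  V(t) = (c^2 / (2 a)) * (exp(2 a t) - 1)
       = ((5/3)^2 / (2*(-1/2))) * (exp((-1) t) - 1)
       = 25/9 - 25*exp(-t)/9.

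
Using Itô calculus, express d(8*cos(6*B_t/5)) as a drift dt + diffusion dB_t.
d(8*cos(6*B_t/5)) = (-144*cos(6*B_t/5)/25) dt + (-48*sin(6*B_t/5)/5) dB_t

Itô's formula for f(B_t) gives d f(B_t) = f'(B_t) dB_t + (1/2) f''(B_t) dt. Compute derivatives of f(x) = 8*cos(6*x/5):
  f'(x)  = -48*sin(6*x/5)/5
  f''(x) = -288*cos(6*x/5)/25
Substitute x = B_t and multiply the f'' term by 1/2:
  drift     = (1/2) * (-288*cos(6*x/5)/25) evaluated at B_t = -144*cos(6*B_t/5)/25
  diffusion = (-48*sin(6*x/5)/5) evaluated at B_t = -48*sin(6*B_t/5)/5
Therefore d(8*cos(6*B_t/5)) = (-144*cos(6*B_t/5)/25) dt + (-48*sin(6*B_t/5)/5) dB_t.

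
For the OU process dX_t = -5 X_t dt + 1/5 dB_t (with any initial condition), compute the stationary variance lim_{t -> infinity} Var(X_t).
lim Var(X_t) = 1/250

The OU SDE dX = -theta X dt + sigma dB admits the integrating factor exp(theta t): d(exp(theta t) X_t) = sigma exp(theta t) dB_t. Integrating from 0 to t gives X_t = x_0 * exp(-theta t) + sigma * int_0^t exp(-theta (t-s)) dB_s for any initial x_0. The Itô integral has variance (by the Itô isometry) sigma^2 * int_0^t exp(-2 theta (t - s)) ds = sigma^2 * (1 - exp(-2 theta t)) / (2 theta), independent of x_0.
With theta = 5, sigma = 1/5:
  Var(X_t) = (1/5)^2 * (1 - exp(-2*5 t)) / (2 * 5) = 1/250 - exp(-10*t)/250.
As t -> infinity, exp(-2*5 t) -> 0, so the stationary variance is sigma^2 / (2 theta) = 1/250.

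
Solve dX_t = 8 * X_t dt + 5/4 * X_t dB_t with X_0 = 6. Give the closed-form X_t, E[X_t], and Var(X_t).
X_t = 6 * exp((231/32) t + (5/4) B_t); E[X_t] = 6*exp(8*t); Var(X_t) = 36*(exp(25*t/16) - 1)*exp(16*t)

For GBM dX = mu X dt + sigma X dB with X_0 = x_0, apply Itô to Y = log X: dY = (mu - sigma^2/2) dt + sigma dB, so Y_t = log(x_0) + (mu - sigma^2/2) t + sigma B_t and hence X_t = x_0 * exp((mu - sigma^2/2) t + sigma B_t).
With mu = 8, sigma = 5/4, x_0 = 6, this gives:
  X_t = 6 * exp((231/32) * t + (5/4) * B_t).
Since sigma*B_t ~ Normal(0, sigma^2 t), E[exp(sigma*B_t)] = exp(sigma^2 t / 2); so E[X_t] = x_0 * exp((mu - sigma^2/2) t) * exp(sigma^2 t / 2) = x_0 * exp(mu t) = 6*exp(8*t).
Var(X_t) = E[X_t^2] - (E[X_t])^2 = x_0^2 * exp(2 mu t) * (exp(sigma^2 t) - 1) = 36*(exp(25*t/16) - 1)*exp(16*t).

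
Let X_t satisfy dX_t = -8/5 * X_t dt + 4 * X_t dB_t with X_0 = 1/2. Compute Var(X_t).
Var(X_t) = (exp(16*t) - 1)*exp(-16*t/5)/4

For GBM dX = mu X dt + sigma X dB with X_0 = x_0, apply Itô to Y = log X: dY = (mu - sigma^2/2) dt + sigma dB, so Y_t = log(x_0) + (mu - sigma^2/2) t + sigma B_t and hence X_t = x_0 * exp((mu - sigma^2/2) t + sigma B_t).
With mu = -8/5, sigma = 4, x_0 = 1/2, this gives:
  X_t = 1/2 * exp((-48/5) * t + (4) * B_t).
Since sigma*B_t ~ Normal(0, sigma^2 t), E[exp(sigma*B_t)] = exp(sigma^2 t / 2); so E[X_t] = x_0 * exp((mu - sigma^2/2) t) * exp(sigma^2 t / 2) = x_0 * exp(mu t) = exp(-8*t/5)/2.
Var(X_t) = E[X_t^2] - (E[X_t])^2 = x_0^2 * exp(2 mu t) * (exp(sigma^2 t) - 1) = (exp(16*t) - 1)*exp(-16*t/5)/4.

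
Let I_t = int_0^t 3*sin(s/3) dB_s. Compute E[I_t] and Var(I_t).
E[I_t] = 0; Var(I_t) = 9*t/2 - 27*sin(2*t/3)/4

The Itô integral of a deterministic integrand f(s) has mean 0 because each increment f(s) * (B_{s+ds} - B_s) has mean 0. By the Itô isometry:
  Var( int_0^t f(s) dB_s ) = E[ (int_0^t f(s) dB_s)^2 ] = int_0^t f(s)^2 ds.
Here f(s) = 3*sin(s/3), so f(s)^2 = 9*sin(s/3)^2. Integrate:
  int_0^t (9*sin(s/3)^2) ds = 9*t/2 - 27*sin(2*t/3)/4.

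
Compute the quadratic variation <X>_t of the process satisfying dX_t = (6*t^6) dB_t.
<X>_t = 36*t^13/13

For an Itô process dX_t = a(t) dt + b(t) dB_t, the quadratic variation is <X>_t = int_0^t b(s)^2 ds (the drift term does not contribute). Here b(s) = 6*s^6, so
  b(s)^2 = 36*s^12.
Integrating from 0 to t:
  <X>_t = int_0^t (36*s^12) ds = 36*t^13/13.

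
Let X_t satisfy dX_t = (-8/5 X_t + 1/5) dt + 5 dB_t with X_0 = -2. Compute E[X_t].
E[X_t] = 1/8 - 17*exp(-8*t/5)/8

Taking expectations and using E[dB_t] = 0, the mean m(t) = E[X_t] satisfies the ODE m'(t) = a m(t) + b with m(0) = x_0. With a = -8/5, b = 1/5, x_0 = -2, the solution is
  m(t) = x_0 * exp(a t) + (b/a) * (exp(a t) - 1)
       = (-2) * exp((-8/5) t) + ((1/5)/(-8/5)) * (exp((-8/5) t) - 1)
       = 1/8 - 17*exp(-8*t/5)/8.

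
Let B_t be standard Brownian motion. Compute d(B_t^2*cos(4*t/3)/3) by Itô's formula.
d(B_t^2*cos(4*t/3)/3) = (-4*B_t^2*sin(4*t/3)/9 + cos(4*t/3)/3) dt + (2*B_t*cos(4*t/3)/3) dB_t

Itô's formula for f(t, x): d f(t, B_t) = (f_t + (1/2) f_xx) dt + f_x dB_t. Compute partials of f(t, x) = x^2*cos(4*t/3)/3:
  f_t(t,x)  = -4*x^2*sin(4*t/3)/9
  f_x(t,x)  = 2*x*cos(4*t/3)/3
  f_xx(t,x) = 2*cos(4*t/3)/3
Assemble drift = f_t + (1/2) f_xx = -4*x^2*sin(4*t/3)/9 + cos(4*t/3)/3 and diffusion = f_x = 2*x*cos(4*t/3)/3. Substituting x = B_t:
  d(B_t^2*cos(4*t/3)/3) = (-4*B_t^2*sin(4*t/3)/9 + cos(4*t/3)/3) dt + (2*B_t*cos(4*t/3)/3) dB_t.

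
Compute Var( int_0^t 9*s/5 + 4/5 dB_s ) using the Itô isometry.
Var = t*(27*t^2 + 36*t + 16)/25

The Itô integral of a deterministic integrand f(s) has mean 0 because each increment f(s) * (B_{s+ds} - B_s) has mean 0. By the Itô isometry:
  Var( int_0^t f(s) dB_s ) = E[ (int_0^t f(s) dB_s)^2 ] = int_0^t f(s)^2 ds.
Here f(s) = 9*s/5 + 4/5, so f(s)^2 = (9*s + 4)^2/25. Integrate:
  int_0^t ((9*s + 4)^2/25) ds = t*(27*t^2 + 36*t + 16)/25.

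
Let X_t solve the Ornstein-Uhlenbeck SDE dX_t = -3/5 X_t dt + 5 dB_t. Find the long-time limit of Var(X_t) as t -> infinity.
lim Var(X_t) = 125/6

The OU SDE dX = -theta X dt + sigma dB admits the integrating factor exp(theta t): d(exp(theta t) X_t) = sigma exp(theta t) dB_t. Integrating from 0 to t gives X_t = x_0 * exp(-theta t) + sigma * int_0^t exp(-theta (t-s)) dB_s for any initial x_0. The Itô integral has variance (by the Itô isometry) sigma^2 * int_0^t exp(-2 theta (t - s)) ds = sigma^2 * (1 - exp(-2 theta t)) / (2 theta), independent of x_0.
With theta = 3/5, sigma = 5:
  Var(X_t) = (5)^2 * (1 - exp(-2*3/5 t)) / (2 * 3/5) = 125/6 - 125*exp(-6*t/5)/6.
As t -> infinity, exp(-2*3/5 t) -> 0, so the stationary variance is sigma^2 / (2 theta) = 125/6.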